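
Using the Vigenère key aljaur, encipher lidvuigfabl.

ltmvozgqjbf

Repeat the key across the message: aljauraljau
l(11)+a(0): 11 → l
i(8)+l(11): 19 → t
d(3)+j(9): 12 → m
v(21)+a(0): 21 → v
u(20)+u(20): 40≡14 → o
i(8)+r(17): 25 → z
g(6)+a(0): 6 → g
f(5)+l(11): 16 → q
a(0)+j(9): 9 → j
b(1)+a(0): 1 → b
l(11)+u(20): 31≡5 → f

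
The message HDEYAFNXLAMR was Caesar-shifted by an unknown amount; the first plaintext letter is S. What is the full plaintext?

From the crib: H(7)−S(18)=-11≡15, so the shift is 15.
Subtract 15 from each ciphertext letter:
H(7): 7−15=-8≡18 → S
D(3): 3−15=-12≡14 → O
E(4): 4−15=-11≡15 → P
Y(24): 24−15=9 → J
A(0): 0−15=-15≡11 → L
F(5): 5−15=-10≡16 → Q
N(13): 13−15=-2≡24 → Y
X(23): 23−15=8 → I
L(11): 11−15=-4≡22 → W
A(0): 0−15=-15≡11 → L
M(12): 12−15=-3≡23 → X
R(17): 17−15=2 → C

SOPJLQYIWLXC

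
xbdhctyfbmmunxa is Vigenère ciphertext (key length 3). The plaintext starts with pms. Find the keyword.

Subtract each crib letter from the matching ciphertext letter (mod 26):
x(23)−p(15)=8 → i
b(1)−m(12)=-11≡15 → p
d(3)−s(18)=-15≡11 → l

ipl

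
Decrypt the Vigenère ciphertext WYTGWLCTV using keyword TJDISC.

Repeat the key across the ciphertext: TJDISCTJD
W(22)−T(19): 3 → D
Y(24)−J(9): 15 → P
T(19)−D(3): 16 → Q
G(6)−I(8): -2≡24 → Y
W(22)−S(18): 4 → E
L(11)−C(2): 9 → J
C(2)−T(19): -17≡9 → J
T(19)−J(9): 10 → K
V(21)−D(3): 18 → S

DPQYEJJKS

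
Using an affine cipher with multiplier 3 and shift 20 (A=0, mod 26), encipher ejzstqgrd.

gvrwzqmtd

e(4): 3·4+20=32≡6 → g
j(9): 3·9+20=47≡21 → v
z(25): 3·25+20=95≡17 → r
s(18): 3·18+20=74≡22 → w
t(19): 3·19+20=77≡25 → z
q(16): 3·16+20=68≡16 → q
g(6): 3·6+20=38≡12 → m
r(17): 3·17+20=71≡19 → t
d(3): 3·3+20=29≡3 → d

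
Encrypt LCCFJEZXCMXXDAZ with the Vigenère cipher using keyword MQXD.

Repeat the key across the message: MQXDMQXDMQXDMQX
L(11)+M(12): 23 → X
C(2)+Q(16): 18 → S
C(2)+X(23): 25 → Z
F(5)+D(3): 8 → I
J(9)+M(12): 21 → V
E(4)+Q(16): 20 → U
Z(25)+X(23): 48≡22 → W
X(23)+D(3): 26≡0 → A
C(2)+M(12): 14 → O
M(12)+Q(16): 28≡2 → C
X(23)+X(23): 46≡20 → U
X(23)+D(3): 26≡0 → A
D(3)+M(12): 15 → P
A(0)+Q(16): 16 → Q
Z(25)+X(23): 48≡22 → W

XSZIVUWAOCUAPQW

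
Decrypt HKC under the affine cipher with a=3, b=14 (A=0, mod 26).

PQW

The inverse of 3 mod 26 is 9, since 3·9=27≡1. Apply D(y)=9·(y−14) mod 26:
H(7): 9·(7−14)=-63≡15 → P
K(10): 9·(10−14)=-36≡16 → Q
C(2): 9·(2−14)=-108≡22 → W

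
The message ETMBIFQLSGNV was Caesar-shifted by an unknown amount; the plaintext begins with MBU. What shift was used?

From the crib: E(4)−M(12)=-8≡18, so the shift is 18.

18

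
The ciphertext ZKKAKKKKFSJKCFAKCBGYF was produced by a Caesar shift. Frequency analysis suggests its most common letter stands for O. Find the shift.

The most frequent ciphertext letter is K (appears 8 times).
K is position 10; O is position 14.
Shift = -4≡22.

22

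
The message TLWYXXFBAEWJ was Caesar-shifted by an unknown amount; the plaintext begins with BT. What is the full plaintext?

BTEGFFNJIMER

From the crib: T(19)−B(1)=18, so the shift is 18.
Subtract 18 from each ciphertext letter:
T(19): 19−18=1 → B
L(11): 11−18=-7≡19 → T
W(22): 22−18=4 → E
Y(24): 24−18=6 → G
X(23): 23−18=5 → F
X(23): 23−18=5 → F
F(5): 5−18=-13≡13 → N
B(1): 1−18=-17≡9 → J
A(0): 0−18=-18≡8 → I
E(4): 4−18=-14≡12 → M
W(22): 22−18=4 → E
J(9): 9−18=-9≡17 → R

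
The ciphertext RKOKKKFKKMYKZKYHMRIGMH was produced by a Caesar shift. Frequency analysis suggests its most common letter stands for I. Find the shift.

The most frequent ciphertext letter is K (appears 8 times).
K is position 10; I is position 8.
Shift = 2.

2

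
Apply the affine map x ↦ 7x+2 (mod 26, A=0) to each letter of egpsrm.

e(4): 7·4+2=30≡4 → e
g(6): 7·6+2=44≡18 → s
p(15): 7·15+2=107≡3 → d
s(18): 7·18+2=128≡24 → y
r(17): 7·17+2=121≡17 → r
m(12): 7·12+2=86≡8 → i

esdyri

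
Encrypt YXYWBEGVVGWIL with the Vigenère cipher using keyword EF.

CCCBFJKAZLANP

Repeat the key across the message: EFEFEFEFEFEFE
Y(24)+E(4): 28≡2 → C
X(23)+F(5): 28≡2 → C
Y(24)+E(4): 28≡2 → C
W(22)+F(5): 27≡1 → B
B(1)+E(4): 5 → F
E(4)+F(5): 9 → J
G(6)+E(4): 10 → K
V(21)+F(5): 26≡0 → A
V(21)+E(4): 25 → Z
G(6)+F(5): 11 → L
W(22)+E(4): 26≡0 → A
I(8)+F(5): 13 → N
L(11)+E(4): 15 → P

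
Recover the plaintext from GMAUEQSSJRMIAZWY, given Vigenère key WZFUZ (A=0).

Repeat the key across the ciphertext: WZFUZWZFUZWZFUZW
G(6)−W(22): -16≡10 → K
M(12)−Z(25): -13≡13 → N
A(0)−F(5): -5≡21 → V
U(20)−U(20): 0 → A
E(4)−Z(25): -21≡5 → F
Q(16)−W(22): -6≡20 → U
S(18)−Z(25): -7≡19 → T
S(18)−F(5): 13 → N
J(9)−U(20): -11≡15 → P
R(17)−Z(25): -8≡18 → S
M(12)−W(22): -10≡16 → Q
I(8)−Z(25): -17≡9 → J
A(0)−F(5): -5≡21 → V
Z(25)−U(20): 5 → F
W(22)−Z(25): -3≡23 → X
Y(24)−W(22): 2 → C

KNVAFUTNPSQJVFXC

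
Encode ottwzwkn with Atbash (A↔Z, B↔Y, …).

lggdadpm

o(14) → l(11)
t(19) → g(6)
t(19) → g(6)
w(22) → d(3)
z(25) → a(0)
w(22) → d(3)
k(10) → p(15)
n(13) → m(12)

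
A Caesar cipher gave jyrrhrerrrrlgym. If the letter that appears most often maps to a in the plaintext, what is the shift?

The most frequent ciphertext letter is r (appears 7 times).
r is position 17; a is position 0.
Shift = 17.

17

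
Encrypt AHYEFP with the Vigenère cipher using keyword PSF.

Repeat the key across the message: PSFPSF
A(0)+P(15): 15 → P
H(7)+S(18): 25 → Z
Y(24)+F(5): 29≡3 → D
E(4)+P(15): 19 → T
F(5)+S(18): 23 → X
P(15)+F(5): 20 → U

PZDTXU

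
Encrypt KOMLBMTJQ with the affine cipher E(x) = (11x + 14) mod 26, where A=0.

K(10): 11·10+14=124≡20 → U
O(14): 11·14+14=168≡12 → M
M(12): 11·12+14=146≡16 → Q
L(11): 11·11+14=135≡5 → F
B(1): 11·1+14=25 → Z
M(12): 11·12+14=146≡16 → Q
T(19): 11·19+14=223≡15 → P
J(9): 11·9+14=113≡9 → J
Q(16): 11·16+14=190≡8 → I

UMQFZQPJI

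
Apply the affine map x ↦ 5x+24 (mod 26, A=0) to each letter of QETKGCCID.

Q(16): 5·16+24=104≡0 → A
E(4): 5·4+24=44≡18 → S
T(19): 5·19+24=119≡15 → P
K(10): 5·10+24=74≡22 → W
G(6): 5·6+24=54≡2 → C
C(2): 5·2+24=34≡8 → I
C(2): 5·2+24=34≡8 → I
I(8): 5·8+24=64≡12 → M
D(3): 5·3+24=39≡13 → N

ASPWCIIMN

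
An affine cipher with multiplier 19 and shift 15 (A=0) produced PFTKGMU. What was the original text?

AUSXFTD

The inverse of 19 mod 26 is 11, since 19·11=209≡1. Apply D(y)=11·(y−15) mod 26:
P(15): 11·(15−15)=0 → A
F(5): 11·(5−15)=-110≡20 → U
T(19): 11·(19−15)=44≡18 → S
K(10): 11·(10−15)=-55≡23 → X
G(6): 11·(6−15)=-99≡5 → F
M(12): 11·(12−15)=-33≡19 → T
U(20): 11·(20−15)=55≡3 → D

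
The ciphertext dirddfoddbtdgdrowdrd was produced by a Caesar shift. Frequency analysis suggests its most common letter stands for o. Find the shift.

The most frequent ciphertext letter is d (appears 9 times).
d is position 3; o is position 14.
Shift = -11≡15.

15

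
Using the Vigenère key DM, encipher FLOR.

Repeat the key across the message: DMDM
F(5)+D(3): 8 → I
L(11)+M(12): 23 → X
O(14)+D(3): 17 → R
R(17)+M(12): 29≡3 → D

IXRD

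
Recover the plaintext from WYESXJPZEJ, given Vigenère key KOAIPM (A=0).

Repeat the key across the ciphertext: KOAIPMKOAI
W(22)−K(10): 12 → M
Y(24)−O(14): 10 → K
E(4)−A(0): 4 → E
S(18)−I(8): 10 → K
X(23)−P(15): 8 → I
J(9)−M(12): -3≡23 → X
P(15)−K(10): 5 → F
Z(25)−O(14): 11 → L
E(4)−A(0): 4 → E
J(9)−I(8): 1 → B

MKEKIXFLEB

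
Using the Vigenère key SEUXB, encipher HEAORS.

Repeat the key across the message: SEUXBS
H(7)+S(18): 25 → Z
E(4)+E(4): 8 → I
A(0)+U(20): 20 → U
O(14)+X(23): 37≡11 → L
R(17)+B(1): 18 → S
S(18)+S(18): 36≡10 → K

ZIULSK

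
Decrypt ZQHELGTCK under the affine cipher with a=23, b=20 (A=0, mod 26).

The inverse of 23 mod 26 is 17, since 23·17=391≡1. Apply D(y)=17·(y−20) mod 26:
Z(25): 17·(25−20)=85≡7 → H
Q(16): 17·(16−20)=-68≡10 → K
H(7): 17·(7−20)=-221≡13 → N
E(4): 17·(4−20)=-272≡14 → O
L(11): 17·(11−20)=-153≡3 → D
G(6): 17·(6−20)=-238≡22 → W
T(19): 17·(19−20)=-17≡9 → J
C(2): 17·(2−20)=-306≡6 → G
K(10): 17·(10−20)=-170≡12 → M

HKNODWJGM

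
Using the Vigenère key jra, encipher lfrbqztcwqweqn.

Repeat the key across the message: jrajrajrajrajr
l(11)+j(9): 20 → u
f(5)+r(17): 22 → w
r(17)+a(0): 17 → r
b(1)+j(9): 10 → k
q(16)+r(17): 33≡7 → h
z(25)+a(0): 25 → z
t(19)+j(9): 28≡2 → c
c(2)+r(17): 19 → t
w(22)+a(0): 22 → w
q(16)+j(9): 25 → z
w(22)+r(17): 39≡13 → n
e(4)+a(0): 4 → e
q(16)+j(9): 25 → z
n(13)+r(17): 30≡4 → e

uwrkhzctwzneze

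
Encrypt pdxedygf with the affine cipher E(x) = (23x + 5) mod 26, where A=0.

p(15): 23·15+5=350≡12 → m
d(3): 23·3+5=74≡22 → w
x(23): 23·23+5=534≡14 → o
e(4): 23·4+5=97≡19 → t
d(3): 23·3+5=74≡22 → w
y(24): 23·24+5=557≡11 → l
g(6): 23·6+5=143≡13 → n
f(5): 23·5+5=120≡16 → q

mwotwlnq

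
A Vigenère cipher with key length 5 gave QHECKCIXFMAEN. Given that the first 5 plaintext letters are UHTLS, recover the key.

WALRS

Subtract each crib letter from the matching ciphertext letter (mod 26):
Q(16)−U(20)=-4≡22 → W
H(7)−H(7)=0 → A
E(4)−T(19)=-15≡11 → L
C(2)−L(11)=-9≡17 → R
K(10)−S(18)=-8≡18 → S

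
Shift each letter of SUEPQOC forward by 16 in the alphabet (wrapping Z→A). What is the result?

S(18): 18+16=34≡8 → I
U(20): 20+16=36≡10 → K
E(4): 4+16=20 → U
P(15): 15+16=31≡5 → F
Q(16): 16+16=32≡6 → G
O(14): 14+16=30≡4 → E
C(2): 2+16=18 → S

IKUFGES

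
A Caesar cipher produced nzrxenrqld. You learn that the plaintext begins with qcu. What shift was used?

From the crib: n(13)−q(16)=-3≡23, so the shift is 23.

23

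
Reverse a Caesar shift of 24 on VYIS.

V(21): 21−24=-3≡23 → X
Y(24): 24−24=0 → A
I(8): 8−24=-16≡10 → K
S(18): 18−24=-6≡20 → U

XAKU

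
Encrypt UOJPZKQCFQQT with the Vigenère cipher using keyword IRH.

CFQXQRYTMYHA

Repeat the key across the message: IRHIRHIRHIRH
U(20)+I(8): 28≡2 → C
O(14)+R(17): 31≡5 → F
J(9)+H(7): 16 → Q
P(15)+I(8): 23 → X
Z(25)+R(17): 42≡16 → Q
K(10)+H(7): 17 → R
Q(16)+I(8): 24 → Y
C(2)+R(17): 19 → T
F(5)+H(7): 12 → M
Q(16)+I(8): 24 → Y
Q(16)+R(17): 33≡7 → H
T(19)+H(7): 26≡0 → A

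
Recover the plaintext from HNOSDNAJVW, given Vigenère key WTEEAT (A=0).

Repeat the key across the ciphertext: WTEEATWTEE
H(7)−W(22): -15≡11 → L
N(13)−T(19): -6≡20 → U
O(14)−E(4): 10 → K
S(18)−E(4): 14 → O
D(3)−A(0): 3 → D
N(13)−T(19): -6≡20 → U
A(0)−W(22): -22≡4 → E
J(9)−T(19): -10≡16 → Q
V(21)−E(4): 17 → R
W(22)−E(4): 18 → S

LUKODUEQRS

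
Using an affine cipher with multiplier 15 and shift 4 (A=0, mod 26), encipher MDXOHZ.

M(12): 15·12+4=184≡2 → C
D(3): 15·3+4=49≡23 → X
X(23): 15·23+4=349≡11 → L
O(14): 15·14+4=214≡6 → G
H(7): 15·7+4=109≡5 → F
Z(25): 15·25+4=379≡15 → P

CXLGFP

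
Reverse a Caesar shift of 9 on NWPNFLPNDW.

N(13): 13−9=4 → E
W(22): 22−9=13 → N
P(15): 15−9=6 → G
N(13): 13−9=4 → E
F(5): 5−9=-4≡22 → W
L(11): 11−9=2 → C
P(15): 15−9=6 → G
N(13): 13−9=4 → E
D(3): 3−9=-6≡20 → U
W(22): 22−9=13 → N

ENGEWCGEUN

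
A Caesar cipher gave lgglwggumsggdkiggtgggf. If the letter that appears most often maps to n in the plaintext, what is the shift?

The most frequent ciphertext letter is g (appears 11 times).
g is position 6; n is position 13.
Shift = -7≡19.

19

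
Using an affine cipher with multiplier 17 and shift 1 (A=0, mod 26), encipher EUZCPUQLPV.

RDKJWDNGWU

E(4): 17·4+1=69≡17 → R
U(20): 17·20+1=341≡3 → D
Z(25): 17·25+1=426≡10 → K
C(2): 17·2+1=35≡9 → J
P(15): 17·15+1=256≡22 → W
U(20): 17·20+1=341≡3 → D
Q(16): 17·16+1=273≡13 → N
L(11): 17·11+1=188≡6 → G
P(15): 17·15+1=256≡22 → W
V(21): 17·21+1=358≡20 → U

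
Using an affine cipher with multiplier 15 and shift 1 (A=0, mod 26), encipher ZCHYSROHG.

MFCXLWDCN

Z(25): 15·25+1=376≡12 → M
C(2): 15·2+1=31≡5 → F
H(7): 15·7+1=106≡2 → C
Y(24): 15·24+1=361≡23 → X
S(18): 15·18+1=271≡11 → L
R(17): 15·17+1=256≡22 → W
O(14): 15·14+1=211≡3 → D
H(7): 15·7+1=106≡2 → C
G(6): 15·6+1=91≡13 → N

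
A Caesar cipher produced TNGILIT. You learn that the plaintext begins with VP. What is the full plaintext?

VPIKNKV

From the crib: T(19)−V(21)=-2≡24, so the shift is 24.
Subtract 24 from each ciphertext letter:
T(19): 19−24=-5≡21 → V
N(13): 13−24=-11≡15 → P
G(6): 6−24=-18≡8 → I
I(8): 8−24=-16≡10 → K
L(11): 11−24=-13≡13 → N
I(8): 8−24=-16≡10 → K
T(19): 19−24=-5≡21 → V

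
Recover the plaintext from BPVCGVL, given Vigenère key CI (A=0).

Repeat the key across the ciphertext: CICICIC
B(1)−C(2): -1≡25 → Z
P(15)−I(8): 7 → H
V(21)−C(2): 19 → T
C(2)−I(8): -6≡20 → U
G(6)−C(2): 4 → E
V(21)−I(8): 13 → N
L(11)−C(2): 9 → J

ZHTUENJ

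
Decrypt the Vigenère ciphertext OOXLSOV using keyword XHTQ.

Repeat the key across the ciphertext: XHTQXHT
O(14)−X(23): -9≡17 → R
O(14)−H(7): 7 → H
X(23)−T(19): 4 → E
L(11)−Q(16): -5≡21 → V
S(18)−X(23): -5≡21 → V
O(14)−H(7): 7 → H
V(21)−T(19): 2 → C

RHEVVHC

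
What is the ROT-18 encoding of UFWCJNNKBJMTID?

U(20): 20+18=38≡12 → M
F(5): 5+18=23 → X
W(22): 22+18=40≡14 → O
C(2): 2+18=20 → U
J(9): 9+18=27≡1 → B
N(13): 13+18=31≡5 → F
N(13): 13+18=31≡5 → F
K(10): 10+18=28≡2 → C
B(1): 1+18=19 → T
J(9): 9+18=27≡1 → B
M(12): 12+18=30≡4 → E
T(19): 19+18=37≡11 → L
I(8): 8+18=26≡0 → A
D(3): 3+18=21 → V

MXOUBFFCTBELAV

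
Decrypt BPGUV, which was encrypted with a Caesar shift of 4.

B(1): 1−4=-3≡23 → X
P(15): 15−4=11 → L
G(6): 6−4=2 → C
U(20): 20−4=16 → Q
V(21): 21−4=17 → R

XLCQR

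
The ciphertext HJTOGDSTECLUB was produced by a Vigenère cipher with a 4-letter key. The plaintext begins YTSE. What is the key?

JQBK

Subtract each crib letter from the matching ciphertext letter (mod 26):
H(7)−Y(24)=-17≡9 → J
J(9)−T(19)=-10≡16 → Q
T(19)−S(18)=1 → B
O(14)−E(4)=10 → K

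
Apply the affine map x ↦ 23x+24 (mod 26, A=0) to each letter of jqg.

j(9): 23·9+24=231≡23 → x
q(16): 23·16+24=392≡2 → c
g(6): 23·6+24=162≡6 → g

xcg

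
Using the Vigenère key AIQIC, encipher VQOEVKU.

Repeat the key across the message: AIQICAI
V(21)+A(0): 21 → V
Q(16)+I(8): 24 → Y
O(14)+Q(16): 30≡4 → E
E(4)+I(8): 12 → M
V(21)+C(2): 23 → X
K(10)+A(0): 10 → K
U(20)+I(8): 28≡2 → C

VYEMXKC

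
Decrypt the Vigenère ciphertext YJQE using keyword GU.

SPKK

Repeat the key across the ciphertext: GUGU
Y(24)−G(6): 18 → S
J(9)−U(20): -11≡15 → P
Q(16)−G(6): 10 → K
E(4)−U(20): -16≡10 → K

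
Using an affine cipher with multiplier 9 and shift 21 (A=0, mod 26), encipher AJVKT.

A(0): 9·0+21=21 → V
J(9): 9·9+21=102≡24 → Y
V(21): 9·21+21=210≡2 → C
K(10): 9·10+21=111≡7 → H
T(19): 9·19+21=192≡10 → K

VYCHK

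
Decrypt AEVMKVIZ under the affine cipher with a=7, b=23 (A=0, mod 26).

The inverse of 7 mod 26 is 15, since 7·15=105≡1. Apply D(y)=15·(y−23) mod 26:
A(0): 15·(0−23)=-345≡19 → T
E(4): 15·(4−23)=-285≡1 → B
V(21): 15·(21−23)=-30≡22 → W
M(12): 15·(12−23)=-165≡17 → R
K(10): 15·(10−23)=-195≡13 → N
V(21): 15·(21−23)=-30≡22 → W
I(8): 15·(8−23)=-225≡9 → J
Z(25): 15·(25−23)=30≡4 → E

TBWRNWJE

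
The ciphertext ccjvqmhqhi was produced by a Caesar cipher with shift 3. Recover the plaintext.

c(2): 2−3=-1≡25 → z
c(2): 2−3=-1≡25 → z
j(9): 9−3=6 → g
v(21): 21−3=18 → s
q(16): 16−3=13 → n
m(12): 12−3=9 → j
h(7): 7−3=4 → e
q(16): 16−3=13 → n
h(7): 7−3=4 → e
i(8): 8−3=5 → f

zzgsnjenef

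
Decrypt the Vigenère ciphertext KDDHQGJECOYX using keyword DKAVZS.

Repeat the key across the ciphertext: DKAVZSDKAVZS
K(10)−D(3): 7 → H
D(3)−K(10): -7≡19 → T
D(3)−A(0): 3 → D
H(7)−V(21): -14≡12 → M
Q(16)−Z(25): -9≡17 → R
G(6)−S(18): -12≡14 → O
J(9)−D(3): 6 → G
E(4)−K(10): -6≡20 → U
C(2)−A(0): 2 → C
O(14)−V(21): -7≡19 → T
Y(24)−Z(25): -1≡25 → Z
X(23)−S(18): 5 → F

HTDMROGUCTZF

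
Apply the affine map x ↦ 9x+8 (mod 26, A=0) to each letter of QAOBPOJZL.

WIERNELZD

Q(16): 9·16+8=152≡22 → W
A(0): 9·0+8=8 → I
O(14): 9·14+8=134≡4 → E
B(1): 9·1+8=17 → R
P(15): 9·15+8=143≡13 → N
O(14): 9·14+8=134≡4 → E
J(9): 9·9+8=89≡11 → L
Z(25): 9·25+8=233≡25 → Z
L(11): 9·11+8=107≡3 → D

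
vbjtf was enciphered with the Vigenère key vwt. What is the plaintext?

afqyj

Repeat the key across the ciphertext: vwtvw
v(21)−v(21): 0 → a
b(1)−w(22): -21≡5 → f
j(9)−t(19): -10≡16 → q
t(19)−v(21): -2≡24 → y
f(5)−w(22): -17≡9 → j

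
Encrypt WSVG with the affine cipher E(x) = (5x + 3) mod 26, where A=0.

JPEH

W(22): 5·22+3=113≡9 → J
S(18): 5·18+3=93≡15 → P
V(21): 5·21+3=108≡4 → E
G(6): 5·6+3=33≡7 → H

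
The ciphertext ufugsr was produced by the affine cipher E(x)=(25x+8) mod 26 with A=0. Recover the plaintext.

odocqr

The inverse of 25 mod 26 is 25, since 25·25=625≡1. Apply D(y)=25·(y−8) mod 26:
u(20): 25·(20−8)=300≡14 → o
f(5): 25·(5−8)=-75≡3 → d
u(20): 25·(20−8)=300≡14 → o
g(6): 25·(6−8)=-50≡2 → c
s(18): 25·(18−8)=250≡16 → q
r(17): 25·(17−8)=225≡17 → r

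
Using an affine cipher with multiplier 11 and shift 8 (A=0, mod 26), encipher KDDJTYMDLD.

K(10): 11·10+8=118≡14 → O
D(3): 11·3+8=41≡15 → P
D(3): 11·3+8=41≡15 → P
J(9): 11·9+8=107≡3 → D
T(19): 11·19+8=217≡9 → J
Y(24): 11·24+8=272≡12 → M
M(12): 11·12+8=140≡10 → K
D(3): 11·3+8=41≡15 → P
L(11): 11·11+8=129≡25 → Z
D(3): 11·3+8=41≡15 → P

OPPDJMKPZP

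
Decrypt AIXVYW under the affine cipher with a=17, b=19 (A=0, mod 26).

FHOULR

The inverse of 17 mod 26 is 23, since 17·23=391≡1. Apply D(y)=23·(y−19) mod 26:
A(0): 23·(0−19)=-437≡5 → F
I(8): 23·(8−19)=-253≡7 → H
X(23): 23·(23−19)=92≡14 → O
V(21): 23·(21−19)=46≡20 → U
Y(24): 23·(24−19)=115≡11 → L
W(22): 23·(22−19)=69≡17 → R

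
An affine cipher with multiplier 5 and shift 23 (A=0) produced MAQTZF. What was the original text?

The inverse of 5 mod 26 is 21, since 5·21=105≡1. Apply D(y)=21·(y−23) mod 26:
M(12): 21·(12−23)=-231≡3 → D
A(0): 21·(0−23)=-483≡11 → L
Q(16): 21·(16−23)=-147≡9 → J
T(19): 21·(19−23)=-84≡20 → U
Z(25): 21·(25−23)=42≡16 → Q
F(5): 21·(5−23)=-378≡12 → M

DLJUQM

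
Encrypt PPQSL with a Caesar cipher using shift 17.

GGHJC

P(15): 15+17=32≡6 → G
P(15): 15+17=32≡6 → G
Q(16): 16+17=33≡7 → H
S(18): 18+17=35≡9 → J
L(11): 11+17=28≡2 → C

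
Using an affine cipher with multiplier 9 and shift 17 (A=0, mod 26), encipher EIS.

E(4): 9·4+17=53≡1 → B
I(8): 9·8+17=89≡11 → L
S(18): 9·18+17=179≡23 → X

BLX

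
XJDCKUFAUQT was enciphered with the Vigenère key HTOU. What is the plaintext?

Repeat the key across the ciphertext: HTOUHTOUHTO
X(23)−H(7): 16 → Q
J(9)−T(19): -10≡16 → Q
D(3)−O(14): -11≡15 → P
C(2)−U(20): -18≡8 → I
K(10)−H(7): 3 → D
U(20)−T(19): 1 → B
F(5)−O(14): -9≡17 → R
A(0)−U(20): -20≡6 → G
U(20)−H(7): 13 → N
Q(16)−T(19): -3≡23 → X
T(19)−O(14): 5 → F

QQPIDBRGNXF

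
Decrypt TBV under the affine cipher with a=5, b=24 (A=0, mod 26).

ZLP

The inverse of 5 mod 26 is 21, since 5·21=105≡1. Apply D(y)=21·(y−24) mod 26:
T(19): 21·(19−24)=-105≡25 → Z
B(1): 21·(1−24)=-483≡11 → L
V(21): 21·(21−24)=-63≡15 → P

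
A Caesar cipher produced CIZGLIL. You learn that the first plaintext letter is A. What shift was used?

From the crib: C(2)−A(0)=2, so the shift is 2.

2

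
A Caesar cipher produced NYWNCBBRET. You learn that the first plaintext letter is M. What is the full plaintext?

MXVMBAAQDS

From the crib: N(13)−M(12)=1, so the shift is 1.
Subtract 1 from each ciphertext letter:
N(13): 13−1=12 → M
Y(24): 24−1=23 → X
W(22): 22−1=21 → V
N(13): 13−1=12 → M
C(2): 2−1=1 → B
B(1): 1−1=0 → A
B(1): 1−1=0 → A
R(17): 17−1=16 → Q
E(4): 4−1=3 → D
T(19): 19−1=18 → S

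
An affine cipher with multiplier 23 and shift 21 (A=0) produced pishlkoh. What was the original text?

cnbwmvlw

The inverse of 23 mod 26 is 17, since 23·17=391≡1. Apply D(y)=17·(y−21) mod 26:
p(15): 17·(15−21)=-102≡2 → c
i(8): 17·(8−21)=-221≡13 → n
s(18): 17·(18−21)=-51≡1 → b
h(7): 17·(7−21)=-238≡22 → w
l(11): 17·(11−21)=-170≡12 → m
k(10): 17·(10−21)=-187≡21 → v
o(14): 17·(14−21)=-119≡11 → l
h(7): 17·(7−21)=-238≡22 → w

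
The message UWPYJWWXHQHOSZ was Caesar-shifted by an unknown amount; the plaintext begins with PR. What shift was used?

From the crib: U(20)−P(15)=5, so the shift is 5.

5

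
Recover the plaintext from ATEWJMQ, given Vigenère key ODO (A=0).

MQQIGYC

Repeat the key across the ciphertext: ODOODOO
A(0)−O(14): -14≡12 → M
T(19)−D(3): 16 → Q
E(4)−O(14): -10≡16 → Q
W(22)−O(14): 8 → I
J(9)−D(3): 6 → G
M(12)−O(14): -2≡24 → Y
Q(16)−O(14): 2 → C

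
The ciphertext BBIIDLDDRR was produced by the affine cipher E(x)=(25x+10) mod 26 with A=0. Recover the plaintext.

JJCCHZHHTT

The inverse of 25 mod 26 is 25, since 25·25=625≡1. Apply D(y)=25·(y−10) mod 26:
B(1): 25·(1−10)=-225≡9 → J
B(1): 25·(1−10)=-225≡9 → J
I(8): 25·(8−10)=-50≡2 → C
I(8): 25·(8−10)=-50≡2 → C
D(3): 25·(3−10)=-175≡7 → H
L(11): 25·(11−10)=25 → Z
D(3): 25·(3−10)=-175≡7 → H
D(3): 25·(3−10)=-175≡7 → H
R(17): 25·(17−10)=175≡19 → T
R(17): 25·(17−10)=175≡19 → T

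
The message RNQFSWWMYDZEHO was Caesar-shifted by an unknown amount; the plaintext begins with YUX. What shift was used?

19

From the crib: R(17)−Y(24)=-7≡19, so the shift is 19.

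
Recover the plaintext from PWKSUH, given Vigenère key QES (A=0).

Repeat the key across the ciphertext: QESQES
P(15)−Q(16): -1≡25 → Z
W(22)−E(4): 18 → S
K(10)−S(18): -8≡18 → S
S(18)−Q(16): 2 → C
U(20)−E(4): 16 → Q
H(7)−S(18): -11≡15 → P

ZSSCQP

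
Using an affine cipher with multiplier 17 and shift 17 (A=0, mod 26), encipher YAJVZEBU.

Y(24): 17·24+17=425≡9 → J
A(0): 17·0+17=17 → R
J(9): 17·9+17=170≡14 → O
V(21): 17·21+17=374≡10 → K
Z(25): 17·25+17=442≡0 → A
E(4): 17·4+17=85≡7 → H
B(1): 17·1+17=34≡8 → I
U(20): 17·20+17=357≡19 → T

JROKAHIT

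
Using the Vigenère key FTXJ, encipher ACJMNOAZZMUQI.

Repeat the key across the message: FTXJFTXJFTXJF
A(0)+F(5): 5 → F
C(2)+T(19): 21 → V
J(9)+X(23): 32≡6 → G
M(12)+J(9): 21 → V
N(13)+F(5): 18 → S
O(14)+T(19): 33≡7 → H
A(0)+X(23): 23 → X
Z(25)+J(9): 34≡8 → I
Z(25)+F(5): 30≡4 → E
M(12)+T(19): 31≡5 → F
U(20)+X(23): 43≡17 → R
Q(16)+J(9): 25 → Z
I(8)+F(5): 13 → N

FVGVSHXIEFRZN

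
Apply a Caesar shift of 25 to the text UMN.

TLM

U(20): 20+25=45≡19 → T
M(12): 12+25=37≡11 → L
N(13): 13+25=38≡12 → M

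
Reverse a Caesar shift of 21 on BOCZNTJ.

GTHESYO

B(1): 1−21=-20≡6 → G
O(14): 14−21=-7≡19 → T
C(2): 2−21=-19≡7 → H
Z(25): 25−21=4 → E
N(13): 13−21=-8≡18 → S
T(19): 19−21=-2≡24 → Y
J(9): 9−21=-12≡14 → O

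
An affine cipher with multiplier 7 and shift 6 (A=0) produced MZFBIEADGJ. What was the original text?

The inverse of 7 mod 26 is 15, since 7·15=105≡1. Apply D(y)=15·(y−6) mod 26:
M(12): 15·(12−6)=90≡12 → M
Z(25): 15·(25−6)=285≡25 → Z
F(5): 15·(5−6)=-15≡11 → L
B(1): 15·(1−6)=-75≡3 → D
I(8): 15·(8−6)=30≡4 → E
E(4): 15·(4−6)=-30≡22 → W
A(0): 15·(0−6)=-90≡14 → O
D(3): 15·(3−6)=-45≡7 → H
G(6): 15·(6−6)=0 → A
J(9): 15·(9−6)=45≡19 → T

MZLDEWOHAT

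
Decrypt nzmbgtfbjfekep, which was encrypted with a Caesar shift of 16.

xjwlqdpltpouoz

n(13): 13−16=-3≡23 → x
z(25): 25−16=9 → j
m(12): 12−16=-4≡22 → w
b(1): 1−16=-15≡11 → l
g(6): 6−16=-10≡16 → q
t(19): 19−16=3 → d
f(5): 5−16=-11≡15 → p
b(1): 1−16=-15≡11 → l
j(9): 9−16=-7≡19 → t
f(5): 5−16=-11≡15 → p
e(4): 4−16=-12≡14 → o
k(10): 10−16=-6≡20 → u
e(4): 4−16=-12≡14 → o
p(15): 15−16=-1≡25 → z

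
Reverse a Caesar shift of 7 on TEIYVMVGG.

T(19): 19−7=12 → M
E(4): 4−7=-3≡23 → X
I(8): 8−7=1 → B
Y(24): 24−7=17 → R
V(21): 21−7=14 → O
M(12): 12−7=5 → F
V(21): 21−7=14 → O
G(6): 6−7=-1≡25 → Z
G(6): 6−7=-1≡25 → Z

MXBROFOZZ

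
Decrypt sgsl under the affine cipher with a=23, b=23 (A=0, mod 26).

txte

The inverse of 23 mod 26 is 17, since 23·17=391≡1. Apply D(y)=17·(y−23) mod 26:
s(18): 17·(18−23)=-85≡19 → t
g(6): 17·(6−23)=-289≡23 → x
s(18): 17·(18−23)=-85≡19 → t
l(11): 17·(11−23)=-204≡4 → e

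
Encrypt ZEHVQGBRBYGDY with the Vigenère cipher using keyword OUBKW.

Repeat the key across the message: OUBKWOUBKWOUB
Z(25)+O(14): 39≡13 → N
E(4)+U(20): 24 → Y
H(7)+B(1): 8 → I
V(21)+K(10): 31≡5 → F
Q(16)+W(22): 38≡12 → M
G(6)+O(14): 20 → U
B(1)+U(20): 21 → V
R(17)+B(1): 18 → S
B(1)+K(10): 11 → L
Y(24)+W(22): 46≡20 → U
G(6)+O(14): 20 → U
D(3)+U(20): 23 → X
Y(24)+B(1): 25 → Z

NYIFMUVSLUUXZ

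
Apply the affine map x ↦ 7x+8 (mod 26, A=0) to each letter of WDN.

GDV

W(22): 7·22+8=162≡6 → G
D(3): 7·3+8=29≡3 → D
N(13): 7·13+8=99≡21 → V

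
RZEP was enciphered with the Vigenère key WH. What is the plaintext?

Repeat the key across the ciphertext: WHWH
R(17)−W(22): -5≡21 → V
Z(25)−H(7): 18 → S
E(4)−W(22): -18≡8 → I
P(15)−H(7): 8 → I

VSII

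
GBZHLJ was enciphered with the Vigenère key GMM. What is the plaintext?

APNBZX

Repeat the key across the ciphertext: GMMGMM
G(6)−G(6): 0 → A
B(1)−M(12): -11≡15 → P
Z(25)−M(12): 13 → N
H(7)−G(6): 1 → B
L(11)−M(12): -1≡25 → Z
J(9)−M(12): -3≡23 → X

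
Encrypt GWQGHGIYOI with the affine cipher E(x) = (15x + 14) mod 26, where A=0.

AGUAPAEKQE

G(6): 15·6+14=104≡0 → A
W(22): 15·22+14=344≡6 → G
Q(16): 15·16+14=254≡20 → U
G(6): 15·6+14=104≡0 → A
H(7): 15·7+14=119≡15 → P
G(6): 15·6+14=104≡0 → A
I(8): 15·8+14=134≡4 → E
Y(24): 15·24+14=374≡10 → K
O(14): 15·14+14=224≡16 → Q
I(8): 15·8+14=134≡4 → E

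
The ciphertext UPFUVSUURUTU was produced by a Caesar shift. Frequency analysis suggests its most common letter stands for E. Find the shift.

The most frequent ciphertext letter is U (appears 6 times).
U is position 20; E is position 4.
Shift = 16.

16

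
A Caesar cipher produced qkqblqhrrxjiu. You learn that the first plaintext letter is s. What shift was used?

From the crib: q(16)−s(18)=-2≡24, so the shift is 24.

24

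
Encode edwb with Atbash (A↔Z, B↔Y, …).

e(4) → v(21)
d(3) → w(22)
w(22) → d(3)
b(1) → y(24)

vwdy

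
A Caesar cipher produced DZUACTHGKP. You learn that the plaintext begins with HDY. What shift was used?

22

From the crib: D(3)−H(7)=-4≡22, so the shift is 22.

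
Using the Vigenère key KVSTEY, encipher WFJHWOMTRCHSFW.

GABAAMWOJVLQPR

Repeat the key across the message: KVSTEYKVSTEYKV
W(22)+K(10): 32≡6 → G
F(5)+V(21): 26≡0 → A
J(9)+S(18): 27≡1 → B
H(7)+T(19): 26≡0 → A
W(22)+E(4): 26≡0 → A
O(14)+Y(24): 38≡12 → M
M(12)+K(10): 22 → W
T(19)+V(21): 40≡14 → O
R(17)+S(18): 35≡9 → J
C(2)+T(19): 21 → V
H(7)+E(4): 11 → L
S(18)+Y(24): 42≡16 → Q
F(5)+K(10): 15 → P
W(22)+V(21): 43≡17 → R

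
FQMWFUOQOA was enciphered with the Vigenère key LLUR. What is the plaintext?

UFSFUJUZDP

Repeat the key across the ciphertext: LLURLLURLL
F(5)−L(11): -6≡20 → U
Q(16)−L(11): 5 → F
M(12)−U(20): -8≡18 → S
W(22)−R(17): 5 → F
F(5)−L(11): -6≡20 → U
U(20)−L(11): 9 → J
O(14)−U(20): -6≡20 → U
Q(16)−R(17): -1≡25 → Z
O(14)−L(11): 3 → D
A(0)−L(11): -11≡15 → P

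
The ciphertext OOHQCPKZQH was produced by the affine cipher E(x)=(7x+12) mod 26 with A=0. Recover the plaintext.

EEDIGTWNID

The inverse of 7 mod 26 is 15, since 7·15=105≡1. Apply D(y)=15·(y−12) mod 26:
O(14): 15·(14−12)=30≡4 → E
O(14): 15·(14−12)=30≡4 → E
H(7): 15·(7−12)=-75≡3 → D
Q(16): 15·(16−12)=60≡8 → I
C(2): 15·(2−12)=-150≡6 → G
P(15): 15·(15−12)=45≡19 → T
K(10): 15·(10−12)=-30≡22 → W
Z(25): 15·(25−12)=195≡13 → N
Q(16): 15·(16−12)=60≡8 → I
H(7): 15·(7−12)=-75≡3 → D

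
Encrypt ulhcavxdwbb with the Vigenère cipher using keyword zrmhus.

Repeat the key across the message: zrmhuszrmhu
u(20)+z(25): 45≡19 → t
l(11)+r(17): 28≡2 → c
h(7)+m(12): 19 → t
c(2)+h(7): 9 → j
a(0)+u(20): 20 → u
v(21)+s(18): 39≡13 → n
x(23)+z(25): 48≡22 → w
d(3)+r(17): 20 → u
w(22)+m(12): 34≡8 → i
b(1)+h(7): 8 → i
b(1)+u(20): 21 → v

tctjunwuiiv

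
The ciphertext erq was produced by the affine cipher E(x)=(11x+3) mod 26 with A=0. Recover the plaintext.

tgn

The inverse of 11 mod 26 is 19, since 11·19=209≡1. Apply D(y)=19·(y−3) mod 26:
e(4): 19·(4−3)=19 → t
r(17): 19·(17−3)=266≡6 → g
q(16): 19·(16−3)=247≡13 → n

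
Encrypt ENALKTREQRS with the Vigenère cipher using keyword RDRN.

Repeat the key across the message: RDRNRDRNRDR
E(4)+R(17): 21 → V
N(13)+D(3): 16 → Q
A(0)+R(17): 17 → R
L(11)+N(13): 24 → Y
K(10)+R(17): 27≡1 → B
T(19)+D(3): 22 → W
R(17)+R(17): 34≡8 → I
E(4)+N(13): 17 → R
Q(16)+R(17): 33≡7 → H
R(17)+D(3): 20 → U
S(18)+R(17): 35≡9 → J

VQRYBWIRHUJ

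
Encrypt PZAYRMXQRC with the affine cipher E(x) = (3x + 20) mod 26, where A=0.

P(15): 3·15+20=65≡13 → N
Z(25): 3·25+20=95≡17 → R
A(0): 3·0+20=20 → U
Y(24): 3·24+20=92≡14 → O
R(17): 3·17+20=71≡19 → T
M(12): 3·12+20=56≡4 → E
X(23): 3·23+20=89≡11 → L
Q(16): 3·16+20=68≡16 → Q
R(17): 3·17+20=71≡19 → T
C(2): 3·2+20=26≡0 → A

NRUOTELQTA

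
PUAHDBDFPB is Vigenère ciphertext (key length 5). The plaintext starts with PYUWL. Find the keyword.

Subtract each crib letter from the matching ciphertext letter (mod 26):
P(15)−P(15)=0 → A
U(20)−Y(24)=-4≡22 → W
A(0)−U(20)=-20≡6 → G
H(7)−W(22)=-15≡11 → L
D(3)−L(11)=-8≡18 → S

AWGLS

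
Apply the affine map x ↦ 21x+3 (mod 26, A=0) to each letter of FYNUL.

F(5): 21·5+3=108≡4 → E
Y(24): 21·24+3=507≡13 → N
N(13): 21·13+3=276≡16 → Q
U(20): 21·20+3=423≡7 → H
L(11): 21·11+3=234≡0 → A

ENQHA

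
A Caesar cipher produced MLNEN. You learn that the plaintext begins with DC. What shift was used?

From the crib: M(12)−D(3)=9, so the shift is 9.

9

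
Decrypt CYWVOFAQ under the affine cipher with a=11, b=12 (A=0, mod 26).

The inverse of 11 mod 26 is 19, since 11·19=209≡1. Apply D(y)=19·(y−12) mod 26:
C(2): 19·(2−12)=-190≡18 → S
Y(24): 19·(24−12)=228≡20 → U
W(22): 19·(22−12)=190≡8 → I
V(21): 19·(21−12)=171≡15 → P
O(14): 19·(14−12)=38≡12 → M
F(5): 19·(5−12)=-133≡23 → X
A(0): 19·(0−12)=-228≡6 → G
Q(16): 19·(16−12)=76≡24 → Y

SUIPMXGY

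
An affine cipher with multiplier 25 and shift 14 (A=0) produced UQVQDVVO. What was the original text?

The inverse of 25 mod 26 is 25, since 25·25=625≡1. Apply D(y)=25·(y−14) mod 26:
U(20): 25·(20−14)=150≡20 → U
Q(16): 25·(16−14)=50≡24 → Y
V(21): 25·(21−14)=175≡19 → T
Q(16): 25·(16−14)=50≡24 → Y
D(3): 25·(3−14)=-275≡11 → L
V(21): 25·(21−14)=175≡19 → T
V(21): 25·(21−14)=175≡19 → T
O(14): 25·(14−14)=0 → A

UYTYLTTA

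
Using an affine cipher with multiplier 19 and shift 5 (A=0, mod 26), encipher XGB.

X(23): 19·23+5=442≡0 → A
G(6): 19·6+5=119≡15 → P
B(1): 19·1+5=24 → Y

APY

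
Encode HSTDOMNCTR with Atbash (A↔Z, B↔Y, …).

SHGWLNMXGI

H(7) → S(18)
S(18) → H(7)
T(19) → G(6)
D(3) → W(22)
O(14) → L(11)
M(12) → N(13)
N(13) → M(12)
C(2) → X(23)
T(19) → G(6)
R(17) → I(8)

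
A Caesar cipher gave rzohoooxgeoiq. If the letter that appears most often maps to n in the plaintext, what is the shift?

1

The most frequent ciphertext letter is o (appears 5 times).
o is position 14; n is position 13.
Shift = 1.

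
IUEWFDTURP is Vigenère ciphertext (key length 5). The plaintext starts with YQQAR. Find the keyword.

KEOWO

Subtract each crib letter from the matching ciphertext letter (mod 26):
I(8)−Y(24)=-16≡10 → K
U(20)−Q(16)=4 → E
E(4)−Q(16)=-12≡14 → O
W(22)−A(0)=22 → W
F(5)−R(17)=-12≡14 → O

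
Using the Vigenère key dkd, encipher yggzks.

Repeat the key across the message: dkddkd
y(24)+d(3): 27≡1 → b
g(6)+k(10): 16 → q
g(6)+d(3): 9 → j
z(25)+d(3): 28≡2 → c
k(10)+k(10): 20 → u
s(18)+d(3): 21 → v

bqjcuv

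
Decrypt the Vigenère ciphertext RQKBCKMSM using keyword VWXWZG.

Repeat the key across the ciphertext: VWXWZGVWX
R(17)−V(21): -4≡22 → W
Q(16)−W(22): -6≡20 → U
K(10)−X(23): -13≡13 → N
B(1)−W(22): -21≡5 → F
C(2)−Z(25): -23≡3 → D
K(10)−G(6): 4 → E
M(12)−V(21): -9≡17 → R
S(18)−W(22): -4≡22 → W
M(12)−X(23): -11≡15 → P

WUNFDERWP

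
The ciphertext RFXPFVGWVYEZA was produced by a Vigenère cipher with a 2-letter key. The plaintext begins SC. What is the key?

Subtract each crib letter from the matching ciphertext letter (mod 26):
R(17)−S(18)=-1≡25 → Z
F(5)−C(2)=3 → D

ZD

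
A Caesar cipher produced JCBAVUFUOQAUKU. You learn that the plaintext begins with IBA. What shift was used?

From the crib: J(9)−I(8)=1, so the shift is 1.

1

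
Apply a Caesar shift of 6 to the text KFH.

K(10): 10+6=16 → Q
F(5): 5+6=11 → L
H(7): 7+6=13 → N

QLN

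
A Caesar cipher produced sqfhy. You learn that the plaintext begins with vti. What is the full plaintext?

From the crib: s(18)−v(21)=-3≡23, so the shift is 23.
Subtract 23 from each ciphertext letter:
s(18): 18−23=-5≡21 → v
q(16): 16−23=-7≡19 → t
f(5): 5−23=-18≡8 → i
h(7): 7−23=-16≡10 → k
y(24): 24−23=1 → b

vtikb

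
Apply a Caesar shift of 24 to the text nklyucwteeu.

n(13): 13+24=37≡11 → l
k(10): 10+24=34≡8 → i
l(11): 11+24=35≡9 → j
y(24): 24+24=48≡22 → w
u(20): 20+24=44≡18 → s
c(2): 2+24=26≡0 → a
w(22): 22+24=46≡20 → u
t(19): 19+24=43≡17 → r
e(4): 4+24=28≡2 → c
e(4): 4+24=28≡2 → c
u(20): 20+24=44≡18 → s

lijwsaurccs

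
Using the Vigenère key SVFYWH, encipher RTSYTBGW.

JOXWPIYR

Repeat the key across the message: SVFYWHSV
R(17)+S(18): 35≡9 → J
T(19)+V(21): 40≡14 → O
S(18)+F(5): 23 → X
Y(24)+Y(24): 48≡22 → W
T(19)+W(22): 41≡15 → P
B(1)+H(7): 8 → I
G(6)+S(18): 24 → Y
W(22)+V(21): 43≡17 → R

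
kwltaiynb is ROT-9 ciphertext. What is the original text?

k(10): 10−9=1 → b
w(22): 22−9=13 → n
l(11): 11−9=2 → c
t(19): 19−9=10 → k
a(0): 0−9=-9≡17 → r
i(8): 8−9=-1≡25 → z
y(24): 24−9=15 → p
n(13): 13−9=4 → e
b(1): 1−9=-8≡18 → s

bnckrzpes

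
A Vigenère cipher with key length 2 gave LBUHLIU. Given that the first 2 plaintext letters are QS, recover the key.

Subtract each crib letter from the matching ciphertext letter (mod 26):
L(11)−Q(16)=-5≡21 → V
B(1)−S(18)=-17≡9 → J

VJ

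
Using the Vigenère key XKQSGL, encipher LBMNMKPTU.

ILCFSVMDK

Repeat the key across the message: XKQSGLXKQ
L(11)+X(23): 34≡8 → I
B(1)+K(10): 11 → L
M(12)+Q(16): 28≡2 → C
N(13)+S(18): 31≡5 → F
M(12)+G(6): 18 → S
K(10)+L(11): 21 → V
P(15)+X(23): 38≡12 → M
T(19)+K(10): 29≡3 → D
U(20)+Q(16): 36≡10 → K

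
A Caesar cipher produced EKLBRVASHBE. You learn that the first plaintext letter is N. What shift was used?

From the crib: E(4)−N(13)=-9≡17, so the shift is 17.

17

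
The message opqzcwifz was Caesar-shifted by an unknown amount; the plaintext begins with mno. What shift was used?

2

From the crib: o(14)−m(12)=2, so the shift is 2.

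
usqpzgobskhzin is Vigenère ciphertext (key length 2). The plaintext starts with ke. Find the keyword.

Subtract each crib letter from the matching ciphertext letter (mod 26):
u(20)−k(10)=10 → k
s(18)−e(4)=14 → o

ko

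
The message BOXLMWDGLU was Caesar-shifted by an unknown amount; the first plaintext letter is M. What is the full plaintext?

From the crib: B(1)−M(12)=-11≡15, so the shift is 15.
Subtract 15 from each ciphertext letter:
B(1): 1−15=-14≡12 → M
O(14): 14−15=-1≡25 → Z
X(23): 23−15=8 → I
L(11): 11−15=-4≡22 → W
M(12): 12−15=-3≡23 → X
W(22): 22−15=7 → H
D(3): 3−15=-12≡14 → O
G(6): 6−15=-9≡17 → R
L(11): 11−15=-4≡22 → W
U(20): 20−15=5 → F

MZIWXHORWF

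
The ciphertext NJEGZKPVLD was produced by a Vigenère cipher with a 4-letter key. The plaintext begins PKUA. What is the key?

Subtract each crib letter from the matching ciphertext letter (mod 26):
N(13)−P(15)=-2≡24 → Y
J(9)−K(10)=-1≡25 → Z
E(4)−U(20)=-16≡10 → K
G(6)−A(0)=6 → G

YZKG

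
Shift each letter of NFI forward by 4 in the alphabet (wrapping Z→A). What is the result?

N(13): 13+4=17 → R
F(5): 5+4=9 → J
I(8): 8+4=12 → M

RJM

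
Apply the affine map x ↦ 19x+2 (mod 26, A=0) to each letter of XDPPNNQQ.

XHBBPPUU

X(23): 19·23+2=439≡23 → X
D(3): 19·3+2=59≡7 → H
P(15): 19·15+2=287≡1 → B
P(15): 19·15+2=287≡1 → B
N(13): 19·13+2=249≡15 → P
N(13): 19·13+2=249≡15 → P
Q(16): 19·16+2=306≡20 → U
Q(16): 19·16+2=306≡20 → U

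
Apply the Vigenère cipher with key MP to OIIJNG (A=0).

AXUYZV

Repeat the key across the message: MPMPMP
O(14)+M(12): 26≡0 → A
I(8)+P(15): 23 → X
I(8)+M(12): 20 → U
J(9)+P(15): 24 → Y
N(13)+M(12): 25 → Z
G(6)+P(15): 21 → V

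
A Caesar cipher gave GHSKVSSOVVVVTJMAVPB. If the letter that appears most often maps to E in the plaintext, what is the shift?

17

The most frequent ciphertext letter is V (appears 6 times).
V is position 21; E is position 4.
Shift = 17.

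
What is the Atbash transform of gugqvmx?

g(6) → t(19)
u(20) → f(5)
g(6) → t(19)
q(16) → j(9)
v(21) → e(4)
m(12) → n(13)
x(23) → c(2)

tftjenc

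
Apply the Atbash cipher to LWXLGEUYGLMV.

ODCOTVFBTONE

L(11) → O(14)
W(22) → D(3)
X(23) → C(2)
L(11) → O(14)
G(6) → T(19)
E(4) → V(21)
U(20) → F(5)
Y(24) → B(1)
G(6) → T(19)
L(11) → O(14)
M(12) → N(13)
V(21) → E(4)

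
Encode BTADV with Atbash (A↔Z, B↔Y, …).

YGZWE

B(1) → Y(24)
T(19) → G(6)
A(0) → Z(25)
D(3) → W(22)
V(21) → E(4)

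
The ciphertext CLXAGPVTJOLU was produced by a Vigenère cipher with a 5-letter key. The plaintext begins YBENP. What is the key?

Subtract each crib letter from the matching ciphertext letter (mod 26):
C(2)−Y(24)=-22≡4 → E
L(11)−B(1)=10 → K
X(23)−E(4)=19 → T
A(0)−N(13)=-13≡13 → N
G(6)−P(15)=-9≡17 → R

EKTNR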